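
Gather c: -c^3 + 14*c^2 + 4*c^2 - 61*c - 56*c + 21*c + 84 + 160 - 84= -c^3 + 18*c^2 - 96*c + 160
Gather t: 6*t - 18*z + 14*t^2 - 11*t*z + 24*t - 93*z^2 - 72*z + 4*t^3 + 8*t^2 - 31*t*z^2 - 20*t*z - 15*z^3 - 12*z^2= 4*t^3 + 22*t^2 + t*(-31*z^2 - 31*z + 30) - 15*z^3 - 105*z^2 - 90*z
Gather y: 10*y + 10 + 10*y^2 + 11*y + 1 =10*y^2 + 21*y + 11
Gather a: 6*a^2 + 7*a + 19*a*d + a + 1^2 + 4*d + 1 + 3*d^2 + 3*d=6*a^2 + a*(19*d + 8) + 3*d^2 + 7*d + 2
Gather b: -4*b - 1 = -4*b - 1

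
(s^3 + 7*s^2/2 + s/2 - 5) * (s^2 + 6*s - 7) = s^5 + 19*s^4/2 + 29*s^3/2 - 53*s^2/2 - 67*s/2 + 35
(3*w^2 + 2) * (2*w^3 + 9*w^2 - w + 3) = 6*w^5 + 27*w^4 + w^3 + 27*w^2 - 2*w + 6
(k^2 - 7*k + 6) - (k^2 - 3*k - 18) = 24 - 4*k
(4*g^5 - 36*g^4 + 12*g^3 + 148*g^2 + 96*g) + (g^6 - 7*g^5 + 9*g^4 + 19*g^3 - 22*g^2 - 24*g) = g^6 - 3*g^5 - 27*g^4 + 31*g^3 + 126*g^2 + 72*g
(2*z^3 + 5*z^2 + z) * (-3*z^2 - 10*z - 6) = -6*z^5 - 35*z^4 - 65*z^3 - 40*z^2 - 6*z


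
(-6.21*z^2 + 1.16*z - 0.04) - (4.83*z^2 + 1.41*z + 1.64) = -11.04*z^2 - 0.25*z - 1.68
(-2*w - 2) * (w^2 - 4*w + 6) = -2*w^3 + 6*w^2 - 4*w - 12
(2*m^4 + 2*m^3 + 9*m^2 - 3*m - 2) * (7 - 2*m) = -4*m^5 + 10*m^4 - 4*m^3 + 69*m^2 - 17*m - 14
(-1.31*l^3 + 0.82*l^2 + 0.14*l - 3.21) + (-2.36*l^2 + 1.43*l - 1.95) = -1.31*l^3 - 1.54*l^2 + 1.57*l - 5.16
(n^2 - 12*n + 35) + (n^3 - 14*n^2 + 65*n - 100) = n^3 - 13*n^2 + 53*n - 65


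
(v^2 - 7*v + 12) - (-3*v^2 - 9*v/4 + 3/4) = 4*v^2 - 19*v/4 + 45/4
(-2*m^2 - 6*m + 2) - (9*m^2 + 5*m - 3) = -11*m^2 - 11*m + 5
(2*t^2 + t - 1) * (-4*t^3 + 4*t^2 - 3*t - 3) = -8*t^5 + 4*t^4 + 2*t^3 - 13*t^2 + 3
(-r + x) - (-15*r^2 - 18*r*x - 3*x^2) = 15*r^2 + 18*r*x - r + 3*x^2 + x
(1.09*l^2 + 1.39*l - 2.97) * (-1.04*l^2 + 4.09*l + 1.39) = -1.1336*l^4 + 3.0125*l^3 + 10.289*l^2 - 10.2152*l - 4.1283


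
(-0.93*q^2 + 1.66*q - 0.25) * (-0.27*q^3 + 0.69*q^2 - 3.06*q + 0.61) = 0.2511*q^5 - 1.0899*q^4 + 4.0587*q^3 - 5.8194*q^2 + 1.7776*q - 0.1525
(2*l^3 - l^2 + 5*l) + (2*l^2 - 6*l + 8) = 2*l^3 + l^2 - l + 8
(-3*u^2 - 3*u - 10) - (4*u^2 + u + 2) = -7*u^2 - 4*u - 12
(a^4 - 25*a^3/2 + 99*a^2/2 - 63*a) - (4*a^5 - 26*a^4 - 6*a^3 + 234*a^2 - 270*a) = -4*a^5 + 27*a^4 - 13*a^3/2 - 369*a^2/2 + 207*a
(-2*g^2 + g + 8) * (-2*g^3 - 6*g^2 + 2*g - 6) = 4*g^5 + 10*g^4 - 26*g^3 - 34*g^2 + 10*g - 48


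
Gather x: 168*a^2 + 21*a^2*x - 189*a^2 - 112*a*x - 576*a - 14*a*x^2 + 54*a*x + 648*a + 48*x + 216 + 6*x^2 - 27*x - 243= -21*a^2 + 72*a + x^2*(6 - 14*a) + x*(21*a^2 - 58*a + 21) - 27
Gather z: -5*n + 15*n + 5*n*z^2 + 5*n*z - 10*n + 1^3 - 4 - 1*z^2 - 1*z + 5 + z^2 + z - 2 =5*n*z^2 + 5*n*z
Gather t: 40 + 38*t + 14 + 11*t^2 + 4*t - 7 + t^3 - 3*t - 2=t^3 + 11*t^2 + 39*t + 45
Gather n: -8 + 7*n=7*n - 8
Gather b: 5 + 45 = 50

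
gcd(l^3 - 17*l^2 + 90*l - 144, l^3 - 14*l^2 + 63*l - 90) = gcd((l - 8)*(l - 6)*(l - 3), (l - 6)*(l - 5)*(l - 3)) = l^2 - 9*l + 18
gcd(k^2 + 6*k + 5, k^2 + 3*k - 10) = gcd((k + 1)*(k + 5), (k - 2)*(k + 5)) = k + 5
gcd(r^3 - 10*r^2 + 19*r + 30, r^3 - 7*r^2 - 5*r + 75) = r - 5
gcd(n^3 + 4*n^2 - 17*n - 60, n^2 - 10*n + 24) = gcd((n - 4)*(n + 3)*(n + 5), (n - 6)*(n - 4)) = n - 4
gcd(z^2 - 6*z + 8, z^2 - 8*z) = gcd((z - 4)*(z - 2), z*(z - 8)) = 1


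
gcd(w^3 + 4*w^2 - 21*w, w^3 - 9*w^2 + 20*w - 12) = 1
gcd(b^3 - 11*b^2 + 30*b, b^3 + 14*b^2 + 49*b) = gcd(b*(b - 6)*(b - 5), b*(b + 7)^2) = b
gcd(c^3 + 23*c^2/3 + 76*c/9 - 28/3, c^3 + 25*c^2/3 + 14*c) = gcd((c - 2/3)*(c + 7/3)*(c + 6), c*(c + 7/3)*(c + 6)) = c^2 + 25*c/3 + 14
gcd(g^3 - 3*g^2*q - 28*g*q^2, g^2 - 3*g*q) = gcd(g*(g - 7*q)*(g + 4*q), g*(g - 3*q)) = g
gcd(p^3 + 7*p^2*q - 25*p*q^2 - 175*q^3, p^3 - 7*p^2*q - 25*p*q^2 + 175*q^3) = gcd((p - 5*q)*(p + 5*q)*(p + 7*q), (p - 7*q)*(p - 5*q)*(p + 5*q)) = p^2 - 25*q^2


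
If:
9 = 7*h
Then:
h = 9/7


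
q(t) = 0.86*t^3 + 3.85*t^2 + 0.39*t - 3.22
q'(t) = 2.58*t^2 + 7.7*t + 0.39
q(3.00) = 55.82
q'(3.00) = 46.71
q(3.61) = 88.82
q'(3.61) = 61.81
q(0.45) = -2.19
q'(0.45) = 4.38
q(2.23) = 26.33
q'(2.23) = 30.39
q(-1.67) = 2.86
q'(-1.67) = -5.27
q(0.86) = 0.51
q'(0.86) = 8.92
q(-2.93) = 7.06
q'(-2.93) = -0.02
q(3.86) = 105.11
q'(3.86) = 68.55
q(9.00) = 939.08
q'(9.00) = 278.67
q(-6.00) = -52.72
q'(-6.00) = 47.07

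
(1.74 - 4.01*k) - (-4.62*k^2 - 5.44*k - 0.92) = 4.62*k^2 + 1.43*k + 2.66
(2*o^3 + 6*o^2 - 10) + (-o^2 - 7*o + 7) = 2*o^3 + 5*o^2 - 7*o - 3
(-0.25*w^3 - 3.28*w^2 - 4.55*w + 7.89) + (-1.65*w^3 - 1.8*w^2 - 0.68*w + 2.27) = -1.9*w^3 - 5.08*w^2 - 5.23*w + 10.16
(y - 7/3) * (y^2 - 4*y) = y^3 - 19*y^2/3 + 28*y/3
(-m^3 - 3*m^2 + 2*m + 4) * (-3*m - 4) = 3*m^4 + 13*m^3 + 6*m^2 - 20*m - 16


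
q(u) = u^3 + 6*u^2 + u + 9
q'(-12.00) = 289.00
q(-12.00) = -867.00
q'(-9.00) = 136.00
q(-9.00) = -243.00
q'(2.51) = 50.02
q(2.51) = 65.12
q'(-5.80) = 32.32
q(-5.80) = 9.93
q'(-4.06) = 1.73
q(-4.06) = 36.92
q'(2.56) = 51.38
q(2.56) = 67.66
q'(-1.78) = -10.85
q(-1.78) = 20.59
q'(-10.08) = 184.86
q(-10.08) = -415.63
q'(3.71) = 86.81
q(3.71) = 146.36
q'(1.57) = 27.23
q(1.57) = 29.23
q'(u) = 3*u^2 + 12*u + 1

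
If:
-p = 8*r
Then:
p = -8*r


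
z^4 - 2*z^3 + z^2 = z^2*(z - 1)^2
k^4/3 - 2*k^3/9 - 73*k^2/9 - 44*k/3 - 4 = (k/3 + 1)*(k - 6)*(k + 1/3)*(k + 2)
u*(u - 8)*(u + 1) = u^3 - 7*u^2 - 8*u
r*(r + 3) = r^2 + 3*r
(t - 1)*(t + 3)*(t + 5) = t^3 + 7*t^2 + 7*t - 15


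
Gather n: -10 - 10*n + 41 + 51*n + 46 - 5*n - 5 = 36*n + 72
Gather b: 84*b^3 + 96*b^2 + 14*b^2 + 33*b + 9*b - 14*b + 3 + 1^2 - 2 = 84*b^3 + 110*b^2 + 28*b + 2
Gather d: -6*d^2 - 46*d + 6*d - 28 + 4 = -6*d^2 - 40*d - 24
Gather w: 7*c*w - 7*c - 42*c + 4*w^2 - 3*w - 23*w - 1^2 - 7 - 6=-49*c + 4*w^2 + w*(7*c - 26) - 14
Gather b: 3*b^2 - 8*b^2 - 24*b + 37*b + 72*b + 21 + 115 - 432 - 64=-5*b^2 + 85*b - 360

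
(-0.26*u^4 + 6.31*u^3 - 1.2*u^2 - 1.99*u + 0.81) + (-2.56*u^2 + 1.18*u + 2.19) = -0.26*u^4 + 6.31*u^3 - 3.76*u^2 - 0.81*u + 3.0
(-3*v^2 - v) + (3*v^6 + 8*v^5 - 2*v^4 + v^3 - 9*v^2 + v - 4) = 3*v^6 + 8*v^5 - 2*v^4 + v^3 - 12*v^2 - 4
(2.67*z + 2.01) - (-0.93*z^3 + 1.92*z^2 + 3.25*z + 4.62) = 0.93*z^3 - 1.92*z^2 - 0.58*z - 2.61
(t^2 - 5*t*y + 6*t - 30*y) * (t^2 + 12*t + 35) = t^4 - 5*t^3*y + 18*t^3 - 90*t^2*y + 107*t^2 - 535*t*y + 210*t - 1050*y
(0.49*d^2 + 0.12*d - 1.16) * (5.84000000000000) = 2.8616*d^2 + 0.7008*d - 6.7744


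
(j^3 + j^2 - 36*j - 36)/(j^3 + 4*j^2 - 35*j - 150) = (j^2 + 7*j + 6)/(j^2 + 10*j + 25)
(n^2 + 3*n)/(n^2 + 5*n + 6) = n/(n + 2)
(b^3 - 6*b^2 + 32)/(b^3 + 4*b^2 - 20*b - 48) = (b - 4)/(b + 6)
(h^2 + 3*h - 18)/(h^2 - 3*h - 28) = (-h^2 - 3*h + 18)/(-h^2 + 3*h + 28)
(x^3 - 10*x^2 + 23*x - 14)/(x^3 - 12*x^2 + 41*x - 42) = (x - 1)/(x - 3)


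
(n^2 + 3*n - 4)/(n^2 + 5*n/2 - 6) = 2*(n - 1)/(2*n - 3)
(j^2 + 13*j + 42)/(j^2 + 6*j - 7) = (j + 6)/(j - 1)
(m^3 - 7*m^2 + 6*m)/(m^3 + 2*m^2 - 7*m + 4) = m*(m - 6)/(m^2 + 3*m - 4)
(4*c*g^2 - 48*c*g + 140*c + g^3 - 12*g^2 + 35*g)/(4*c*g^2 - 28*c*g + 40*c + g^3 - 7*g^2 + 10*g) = (g - 7)/(g - 2)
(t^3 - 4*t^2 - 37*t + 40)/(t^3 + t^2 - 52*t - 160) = (t - 1)/(t + 4)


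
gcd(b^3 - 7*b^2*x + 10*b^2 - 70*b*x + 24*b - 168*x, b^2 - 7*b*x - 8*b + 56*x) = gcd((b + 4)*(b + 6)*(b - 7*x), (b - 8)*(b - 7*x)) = -b + 7*x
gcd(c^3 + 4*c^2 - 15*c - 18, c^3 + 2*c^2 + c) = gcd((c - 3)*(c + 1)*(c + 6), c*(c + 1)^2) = c + 1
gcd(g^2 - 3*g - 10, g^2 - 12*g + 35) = g - 5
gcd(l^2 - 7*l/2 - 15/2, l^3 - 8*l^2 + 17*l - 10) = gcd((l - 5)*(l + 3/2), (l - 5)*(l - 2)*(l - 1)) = l - 5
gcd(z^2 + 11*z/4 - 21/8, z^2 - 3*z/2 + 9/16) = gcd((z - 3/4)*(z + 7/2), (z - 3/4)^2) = z - 3/4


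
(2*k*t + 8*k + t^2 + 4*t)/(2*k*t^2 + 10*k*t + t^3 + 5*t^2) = (t + 4)/(t*(t + 5))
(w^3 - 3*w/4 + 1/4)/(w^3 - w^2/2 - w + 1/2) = (w - 1/2)/(w - 1)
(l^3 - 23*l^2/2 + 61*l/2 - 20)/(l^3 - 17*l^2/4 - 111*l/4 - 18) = 2*(2*l^2 - 7*l + 5)/(4*l^2 + 15*l + 9)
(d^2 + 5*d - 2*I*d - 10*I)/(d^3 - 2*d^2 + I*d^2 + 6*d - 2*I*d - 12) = (d + 5)/(d^2 + d*(-2 + 3*I) - 6*I)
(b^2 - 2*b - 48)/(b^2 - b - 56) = (b + 6)/(b + 7)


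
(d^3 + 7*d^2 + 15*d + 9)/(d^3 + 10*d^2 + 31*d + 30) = (d^2 + 4*d + 3)/(d^2 + 7*d + 10)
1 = 1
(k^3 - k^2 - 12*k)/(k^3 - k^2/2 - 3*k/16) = 16*(-k^2 + k + 12)/(-16*k^2 + 8*k + 3)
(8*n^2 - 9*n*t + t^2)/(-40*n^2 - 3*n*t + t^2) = (-n + t)/(5*n + t)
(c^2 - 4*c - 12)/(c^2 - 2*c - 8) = (c - 6)/(c - 4)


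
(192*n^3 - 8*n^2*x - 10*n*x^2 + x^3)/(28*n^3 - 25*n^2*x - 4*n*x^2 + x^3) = (48*n^2 - 14*n*x + x^2)/(7*n^2 - 8*n*x + x^2)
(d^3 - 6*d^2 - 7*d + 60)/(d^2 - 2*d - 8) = (d^2 - 2*d - 15)/(d + 2)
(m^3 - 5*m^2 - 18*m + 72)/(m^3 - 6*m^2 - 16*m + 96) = (m - 3)/(m - 4)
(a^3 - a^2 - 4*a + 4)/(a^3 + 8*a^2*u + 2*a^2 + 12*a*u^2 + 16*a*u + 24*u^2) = (a^2 - 3*a + 2)/(a^2 + 8*a*u + 12*u^2)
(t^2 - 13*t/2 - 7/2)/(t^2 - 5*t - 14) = (t + 1/2)/(t + 2)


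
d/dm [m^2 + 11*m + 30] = 2*m + 11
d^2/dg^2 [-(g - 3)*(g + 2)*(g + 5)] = -6*g - 8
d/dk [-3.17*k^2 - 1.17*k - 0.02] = -6.34*k - 1.17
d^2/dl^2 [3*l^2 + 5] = 6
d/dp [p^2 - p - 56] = 2*p - 1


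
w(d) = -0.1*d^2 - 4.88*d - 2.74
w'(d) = -0.2*d - 4.88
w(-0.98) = 1.95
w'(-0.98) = -4.68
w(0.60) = -5.70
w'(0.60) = -5.00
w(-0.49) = -0.37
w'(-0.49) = -4.78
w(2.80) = -17.19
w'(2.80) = -5.44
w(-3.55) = 13.32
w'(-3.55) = -4.17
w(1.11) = -8.28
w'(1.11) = -5.10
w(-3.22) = 11.94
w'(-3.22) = -4.24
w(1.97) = -12.74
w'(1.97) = -5.27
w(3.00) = -18.28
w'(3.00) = -5.48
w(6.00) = -35.62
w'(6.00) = -6.08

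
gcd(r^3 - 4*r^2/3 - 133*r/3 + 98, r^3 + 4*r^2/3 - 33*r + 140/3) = r + 7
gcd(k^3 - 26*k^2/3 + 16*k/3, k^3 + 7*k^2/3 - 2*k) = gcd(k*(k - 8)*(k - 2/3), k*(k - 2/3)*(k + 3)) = k^2 - 2*k/3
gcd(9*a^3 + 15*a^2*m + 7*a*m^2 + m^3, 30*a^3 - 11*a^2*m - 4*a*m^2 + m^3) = 3*a + m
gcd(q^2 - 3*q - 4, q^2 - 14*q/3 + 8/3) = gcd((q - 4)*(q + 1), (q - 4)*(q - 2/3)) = q - 4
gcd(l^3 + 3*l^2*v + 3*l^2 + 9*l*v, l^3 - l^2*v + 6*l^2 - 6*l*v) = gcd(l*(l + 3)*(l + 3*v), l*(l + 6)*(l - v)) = l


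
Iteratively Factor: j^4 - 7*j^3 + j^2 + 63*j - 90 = (j - 5)*(j^3 - 2*j^2 - 9*j + 18) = (j - 5)*(j - 2)*(j^2 - 9) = (j - 5)*(j - 3)*(j - 2)*(j + 3)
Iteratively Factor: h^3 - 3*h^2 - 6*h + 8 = (h - 4)*(h^2 + h - 2) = (h - 4)*(h + 2)*(h - 1)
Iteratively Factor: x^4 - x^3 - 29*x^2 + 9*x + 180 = (x + 3)*(x^3 - 4*x^2 - 17*x + 60) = (x - 5)*(x + 3)*(x^2 + x - 12) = (x - 5)*(x + 3)*(x + 4)*(x - 3)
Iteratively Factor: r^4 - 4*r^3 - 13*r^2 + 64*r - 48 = (r - 4)*(r^3 - 13*r + 12) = (r - 4)*(r + 4)*(r^2 - 4*r + 3) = (r - 4)*(r - 3)*(r + 4)*(r - 1)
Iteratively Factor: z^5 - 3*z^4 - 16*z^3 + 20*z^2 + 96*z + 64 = (z + 1)*(z^4 - 4*z^3 - 12*z^2 + 32*z + 64) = (z + 1)*(z + 2)*(z^3 - 6*z^2 + 32) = (z + 1)*(z + 2)^2*(z^2 - 8*z + 16) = (z - 4)*(z + 1)*(z + 2)^2*(z - 4)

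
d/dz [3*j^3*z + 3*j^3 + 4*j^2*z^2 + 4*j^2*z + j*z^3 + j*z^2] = j*(3*j^2 + 8*j*z + 4*j + 3*z^2 + 2*z)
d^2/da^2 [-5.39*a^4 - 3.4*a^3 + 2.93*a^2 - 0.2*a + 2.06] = -64.68*a^2 - 20.4*a + 5.86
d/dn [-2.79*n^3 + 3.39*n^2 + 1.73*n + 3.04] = -8.37*n^2 + 6.78*n + 1.73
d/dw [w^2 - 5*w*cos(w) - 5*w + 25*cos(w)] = 5*w*sin(w) + 2*w - 25*sin(w) - 5*cos(w) - 5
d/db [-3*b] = -3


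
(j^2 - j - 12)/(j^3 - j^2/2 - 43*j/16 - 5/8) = 16*(-j^2 + j + 12)/(-16*j^3 + 8*j^2 + 43*j + 10)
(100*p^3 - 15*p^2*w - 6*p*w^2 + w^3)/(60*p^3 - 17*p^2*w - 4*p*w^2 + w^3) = (5*p - w)/(3*p - w)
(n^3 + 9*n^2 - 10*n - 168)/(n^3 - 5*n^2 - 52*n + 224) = (n + 6)/(n - 8)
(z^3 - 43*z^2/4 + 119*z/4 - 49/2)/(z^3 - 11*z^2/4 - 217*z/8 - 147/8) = 2*(4*z^2 - 15*z + 14)/(8*z^2 + 34*z + 21)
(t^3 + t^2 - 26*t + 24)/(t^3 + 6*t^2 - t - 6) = (t - 4)/(t + 1)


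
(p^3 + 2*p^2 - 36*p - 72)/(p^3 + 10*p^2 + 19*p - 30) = (p^2 - 4*p - 12)/(p^2 + 4*p - 5)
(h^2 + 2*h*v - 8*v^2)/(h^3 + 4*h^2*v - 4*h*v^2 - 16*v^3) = 1/(h + 2*v)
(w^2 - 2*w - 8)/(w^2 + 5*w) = (w^2 - 2*w - 8)/(w*(w + 5))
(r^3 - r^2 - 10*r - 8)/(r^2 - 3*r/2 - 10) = 2*(r^2 + 3*r + 2)/(2*r + 5)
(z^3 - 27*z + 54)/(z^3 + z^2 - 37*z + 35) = (z^3 - 27*z + 54)/(z^3 + z^2 - 37*z + 35)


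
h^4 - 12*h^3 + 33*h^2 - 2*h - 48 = (h - 8)*(h - 3)*(h - 2)*(h + 1)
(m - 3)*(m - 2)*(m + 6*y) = m^3 + 6*m^2*y - 5*m^2 - 30*m*y + 6*m + 36*y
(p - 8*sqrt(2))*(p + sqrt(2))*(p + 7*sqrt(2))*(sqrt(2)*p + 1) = sqrt(2)*p^4 + p^3 - 114*sqrt(2)*p^2 - 338*p - 112*sqrt(2)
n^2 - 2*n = n*(n - 2)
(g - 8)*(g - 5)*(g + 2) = g^3 - 11*g^2 + 14*g + 80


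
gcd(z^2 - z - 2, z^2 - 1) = z + 1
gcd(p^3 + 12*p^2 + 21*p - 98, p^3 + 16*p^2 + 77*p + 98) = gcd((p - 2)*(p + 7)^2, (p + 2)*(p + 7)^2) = p^2 + 14*p + 49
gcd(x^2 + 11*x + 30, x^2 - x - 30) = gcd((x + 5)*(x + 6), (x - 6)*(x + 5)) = x + 5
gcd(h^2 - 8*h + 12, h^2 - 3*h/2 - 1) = h - 2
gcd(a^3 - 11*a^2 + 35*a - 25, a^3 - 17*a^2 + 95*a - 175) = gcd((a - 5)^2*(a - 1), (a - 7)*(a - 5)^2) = a^2 - 10*a + 25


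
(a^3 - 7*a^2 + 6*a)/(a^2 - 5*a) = (a^2 - 7*a + 6)/(a - 5)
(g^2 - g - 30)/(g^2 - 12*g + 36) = (g + 5)/(g - 6)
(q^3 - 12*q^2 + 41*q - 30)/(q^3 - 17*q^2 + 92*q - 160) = (q^2 - 7*q + 6)/(q^2 - 12*q + 32)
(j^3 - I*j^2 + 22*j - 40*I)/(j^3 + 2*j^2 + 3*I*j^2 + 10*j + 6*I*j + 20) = (j - 4*I)/(j + 2)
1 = 1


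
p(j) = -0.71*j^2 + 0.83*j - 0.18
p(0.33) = 0.02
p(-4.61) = -19.10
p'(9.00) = -11.95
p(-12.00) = -112.38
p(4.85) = -12.86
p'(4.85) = -6.06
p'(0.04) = 0.77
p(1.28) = -0.28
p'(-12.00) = 17.87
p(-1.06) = -1.86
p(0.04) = -0.15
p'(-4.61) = 7.38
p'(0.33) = 0.36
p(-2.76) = -7.88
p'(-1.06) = 2.34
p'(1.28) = -0.99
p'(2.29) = -2.42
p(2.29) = -2.00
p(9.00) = -50.22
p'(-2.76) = 4.75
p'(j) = 0.83 - 1.42*j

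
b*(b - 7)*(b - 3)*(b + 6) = b^4 - 4*b^3 - 39*b^2 + 126*b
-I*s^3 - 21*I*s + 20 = (s - 5*I)*(s + 4*I)*(-I*s + 1)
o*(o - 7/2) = o^2 - 7*o/2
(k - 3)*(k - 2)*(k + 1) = k^3 - 4*k^2 + k + 6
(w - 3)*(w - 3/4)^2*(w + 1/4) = w^4 - 17*w^3/4 + 63*w^2/16 - 27*w/64 - 27/64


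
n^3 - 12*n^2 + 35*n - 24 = (n - 8)*(n - 3)*(n - 1)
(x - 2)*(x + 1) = x^2 - x - 2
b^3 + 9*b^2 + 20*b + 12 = (b + 1)*(b + 2)*(b + 6)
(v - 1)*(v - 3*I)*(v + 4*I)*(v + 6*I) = v^4 - v^3 + 7*I*v^3 + 6*v^2 - 7*I*v^2 - 6*v + 72*I*v - 72*I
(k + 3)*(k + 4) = k^2 + 7*k + 12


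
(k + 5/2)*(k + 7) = k^2 + 19*k/2 + 35/2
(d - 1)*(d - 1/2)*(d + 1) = d^3 - d^2/2 - d + 1/2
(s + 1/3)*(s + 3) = s^2 + 10*s/3 + 1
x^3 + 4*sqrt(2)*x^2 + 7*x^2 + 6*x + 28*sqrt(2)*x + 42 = (x + 7)*(x + sqrt(2))*(x + 3*sqrt(2))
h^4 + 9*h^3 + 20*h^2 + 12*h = h*(h + 1)*(h + 2)*(h + 6)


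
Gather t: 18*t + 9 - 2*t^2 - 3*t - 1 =-2*t^2 + 15*t + 8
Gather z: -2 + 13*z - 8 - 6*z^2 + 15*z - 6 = -6*z^2 + 28*z - 16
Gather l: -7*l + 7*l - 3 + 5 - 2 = 0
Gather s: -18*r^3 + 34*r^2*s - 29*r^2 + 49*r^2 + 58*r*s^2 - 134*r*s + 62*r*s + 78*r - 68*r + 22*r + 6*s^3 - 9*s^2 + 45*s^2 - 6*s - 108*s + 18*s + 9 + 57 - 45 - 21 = -18*r^3 + 20*r^2 + 32*r + 6*s^3 + s^2*(58*r + 36) + s*(34*r^2 - 72*r - 96)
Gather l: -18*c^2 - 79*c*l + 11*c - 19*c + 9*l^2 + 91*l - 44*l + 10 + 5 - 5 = -18*c^2 - 8*c + 9*l^2 + l*(47 - 79*c) + 10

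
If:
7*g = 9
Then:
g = 9/7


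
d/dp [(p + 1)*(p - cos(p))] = p + (p + 1)*(sin(p) + 1) - cos(p)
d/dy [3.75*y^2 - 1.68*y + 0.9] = 7.5*y - 1.68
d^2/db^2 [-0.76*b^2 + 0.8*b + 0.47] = -1.52000000000000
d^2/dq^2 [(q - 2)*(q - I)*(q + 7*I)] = 6*q - 4 + 12*I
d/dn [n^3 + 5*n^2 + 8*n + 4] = 3*n^2 + 10*n + 8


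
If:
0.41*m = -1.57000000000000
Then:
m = -3.83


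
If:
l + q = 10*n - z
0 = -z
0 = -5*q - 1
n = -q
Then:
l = 11/5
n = 1/5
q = -1/5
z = 0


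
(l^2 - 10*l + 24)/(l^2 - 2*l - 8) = (l - 6)/(l + 2)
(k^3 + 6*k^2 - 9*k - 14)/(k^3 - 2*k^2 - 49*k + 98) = (k + 1)/(k - 7)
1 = 1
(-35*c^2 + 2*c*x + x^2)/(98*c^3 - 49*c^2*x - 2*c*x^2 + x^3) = (-5*c + x)/(14*c^2 - 9*c*x + x^2)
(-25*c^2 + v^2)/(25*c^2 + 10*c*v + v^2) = (-5*c + v)/(5*c + v)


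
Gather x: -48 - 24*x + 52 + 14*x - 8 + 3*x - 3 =-7*x - 7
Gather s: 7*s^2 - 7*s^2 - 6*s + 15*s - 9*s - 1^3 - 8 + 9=0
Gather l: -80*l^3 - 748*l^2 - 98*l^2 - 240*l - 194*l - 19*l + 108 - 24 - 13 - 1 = -80*l^3 - 846*l^2 - 453*l + 70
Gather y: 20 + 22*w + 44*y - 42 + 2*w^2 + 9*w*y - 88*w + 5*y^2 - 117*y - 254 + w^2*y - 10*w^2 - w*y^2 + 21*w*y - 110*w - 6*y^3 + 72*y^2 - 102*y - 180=-8*w^2 - 176*w - 6*y^3 + y^2*(77 - w) + y*(w^2 + 30*w - 175) - 456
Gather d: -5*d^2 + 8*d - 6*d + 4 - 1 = -5*d^2 + 2*d + 3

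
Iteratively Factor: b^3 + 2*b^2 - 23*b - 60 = (b - 5)*(b^2 + 7*b + 12) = (b - 5)*(b + 3)*(b + 4)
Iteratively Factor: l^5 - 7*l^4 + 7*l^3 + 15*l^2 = (l)*(l^4 - 7*l^3 + 7*l^2 + 15*l) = l*(l - 3)*(l^3 - 4*l^2 - 5*l) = l*(l - 3)*(l + 1)*(l^2 - 5*l) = l^2*(l - 3)*(l + 1)*(l - 5)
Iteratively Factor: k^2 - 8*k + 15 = (k - 5)*(k - 3)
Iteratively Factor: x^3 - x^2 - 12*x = (x - 4)*(x^2 + 3*x) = (x - 4)*(x + 3)*(x)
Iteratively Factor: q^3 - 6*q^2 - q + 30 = (q + 2)*(q^2 - 8*q + 15) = (q - 3)*(q + 2)*(q - 5)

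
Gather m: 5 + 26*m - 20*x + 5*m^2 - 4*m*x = 5*m^2 + m*(26 - 4*x) - 20*x + 5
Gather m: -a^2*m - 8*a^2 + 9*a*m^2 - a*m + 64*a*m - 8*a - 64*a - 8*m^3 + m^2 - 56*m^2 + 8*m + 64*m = -8*a^2 - 72*a - 8*m^3 + m^2*(9*a - 55) + m*(-a^2 + 63*a + 72)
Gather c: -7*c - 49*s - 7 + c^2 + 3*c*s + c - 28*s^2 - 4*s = c^2 + c*(3*s - 6) - 28*s^2 - 53*s - 7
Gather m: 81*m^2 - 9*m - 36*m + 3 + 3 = 81*m^2 - 45*m + 6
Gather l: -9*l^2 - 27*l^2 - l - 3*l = -36*l^2 - 4*l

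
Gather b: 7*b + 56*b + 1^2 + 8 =63*b + 9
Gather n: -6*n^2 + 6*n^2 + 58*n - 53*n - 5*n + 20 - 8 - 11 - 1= 0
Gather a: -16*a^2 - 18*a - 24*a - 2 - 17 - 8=-16*a^2 - 42*a - 27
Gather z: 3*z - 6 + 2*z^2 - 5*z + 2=2*z^2 - 2*z - 4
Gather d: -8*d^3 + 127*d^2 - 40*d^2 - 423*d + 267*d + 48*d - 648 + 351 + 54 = -8*d^3 + 87*d^2 - 108*d - 243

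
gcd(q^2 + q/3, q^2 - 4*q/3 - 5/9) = q + 1/3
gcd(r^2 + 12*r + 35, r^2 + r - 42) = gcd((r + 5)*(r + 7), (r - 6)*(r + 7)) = r + 7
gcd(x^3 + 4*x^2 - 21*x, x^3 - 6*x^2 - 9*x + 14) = 1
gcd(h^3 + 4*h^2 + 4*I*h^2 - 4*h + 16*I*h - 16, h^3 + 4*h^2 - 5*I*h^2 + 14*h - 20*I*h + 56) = h^2 + h*(4 + 2*I) + 8*I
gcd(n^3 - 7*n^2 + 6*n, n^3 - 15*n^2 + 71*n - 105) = 1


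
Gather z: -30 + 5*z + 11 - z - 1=4*z - 20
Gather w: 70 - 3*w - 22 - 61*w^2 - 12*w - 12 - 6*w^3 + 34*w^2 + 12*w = -6*w^3 - 27*w^2 - 3*w + 36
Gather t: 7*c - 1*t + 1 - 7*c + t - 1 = 0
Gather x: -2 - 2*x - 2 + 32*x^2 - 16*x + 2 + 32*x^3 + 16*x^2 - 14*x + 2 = 32*x^3 + 48*x^2 - 32*x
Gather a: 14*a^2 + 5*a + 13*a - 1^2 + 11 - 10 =14*a^2 + 18*a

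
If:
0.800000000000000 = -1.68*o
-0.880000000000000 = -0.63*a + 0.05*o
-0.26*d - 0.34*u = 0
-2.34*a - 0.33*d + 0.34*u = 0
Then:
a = 1.36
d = -5.39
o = -0.48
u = 4.12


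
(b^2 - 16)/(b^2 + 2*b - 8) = (b - 4)/(b - 2)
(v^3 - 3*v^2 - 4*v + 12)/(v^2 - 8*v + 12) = (v^2 - v - 6)/(v - 6)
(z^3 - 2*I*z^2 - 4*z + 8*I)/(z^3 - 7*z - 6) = (z^2 - 2*z*(1 + I) + 4*I)/(z^2 - 2*z - 3)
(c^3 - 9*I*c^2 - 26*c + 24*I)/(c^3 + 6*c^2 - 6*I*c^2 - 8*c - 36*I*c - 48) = (c - 3*I)/(c + 6)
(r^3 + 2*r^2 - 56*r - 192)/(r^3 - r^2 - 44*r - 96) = (r + 6)/(r + 3)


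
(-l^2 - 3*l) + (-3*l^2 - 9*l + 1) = -4*l^2 - 12*l + 1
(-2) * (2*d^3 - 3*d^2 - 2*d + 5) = -4*d^3 + 6*d^2 + 4*d - 10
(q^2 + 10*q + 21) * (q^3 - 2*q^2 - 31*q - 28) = q^5 + 8*q^4 - 30*q^3 - 380*q^2 - 931*q - 588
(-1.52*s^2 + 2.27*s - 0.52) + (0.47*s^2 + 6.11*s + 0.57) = -1.05*s^2 + 8.38*s + 0.0499999999999999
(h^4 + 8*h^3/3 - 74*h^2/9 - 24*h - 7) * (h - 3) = h^5 - h^4/3 - 146*h^3/9 + 2*h^2/3 + 65*h + 21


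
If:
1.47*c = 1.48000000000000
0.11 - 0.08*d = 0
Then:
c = 1.01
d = 1.38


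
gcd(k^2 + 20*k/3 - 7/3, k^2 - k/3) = k - 1/3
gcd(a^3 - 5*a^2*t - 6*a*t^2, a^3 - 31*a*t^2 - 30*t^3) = -a^2 + 5*a*t + 6*t^2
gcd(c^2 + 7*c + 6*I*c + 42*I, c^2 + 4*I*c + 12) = c + 6*I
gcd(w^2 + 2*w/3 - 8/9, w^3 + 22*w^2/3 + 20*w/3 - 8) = w - 2/3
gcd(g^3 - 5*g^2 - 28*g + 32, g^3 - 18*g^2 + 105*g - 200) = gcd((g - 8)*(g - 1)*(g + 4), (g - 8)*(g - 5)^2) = g - 8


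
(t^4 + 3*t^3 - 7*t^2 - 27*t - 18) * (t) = t^5 + 3*t^4 - 7*t^3 - 27*t^2 - 18*t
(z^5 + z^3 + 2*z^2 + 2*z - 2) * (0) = 0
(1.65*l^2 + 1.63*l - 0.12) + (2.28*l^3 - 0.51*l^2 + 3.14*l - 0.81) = 2.28*l^3 + 1.14*l^2 + 4.77*l - 0.93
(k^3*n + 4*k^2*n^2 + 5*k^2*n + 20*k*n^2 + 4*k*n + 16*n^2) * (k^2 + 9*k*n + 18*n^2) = k^5*n + 13*k^4*n^2 + 5*k^4*n + 54*k^3*n^3 + 65*k^3*n^2 + 4*k^3*n + 72*k^2*n^4 + 270*k^2*n^3 + 52*k^2*n^2 + 360*k*n^4 + 216*k*n^3 + 288*n^4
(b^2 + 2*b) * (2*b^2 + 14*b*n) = 2*b^4 + 14*b^3*n + 4*b^3 + 28*b^2*n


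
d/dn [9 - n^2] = -2*n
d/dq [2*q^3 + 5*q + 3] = 6*q^2 + 5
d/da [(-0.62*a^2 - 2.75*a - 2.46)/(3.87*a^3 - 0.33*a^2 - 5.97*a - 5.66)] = (2.3994*a^4 + 21.285*a^3 + 31.3545*a^2 + 5.3948*a + 0.878800000000002)/(14.9769*a^6 - 2.5542*a^5 - 46.0989*a^4 - 39.8682*a^3 + 39.3765*a^2 + 67.5804*a + 32.0356)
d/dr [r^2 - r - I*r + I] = 2*r - 1 - I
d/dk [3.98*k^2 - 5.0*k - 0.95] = 7.96*k - 5.0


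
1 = 1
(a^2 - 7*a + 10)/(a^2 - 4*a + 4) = (a - 5)/(a - 2)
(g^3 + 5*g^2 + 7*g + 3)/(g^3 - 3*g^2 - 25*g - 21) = (g + 1)/(g - 7)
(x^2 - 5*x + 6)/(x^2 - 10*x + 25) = (x^2 - 5*x + 6)/(x^2 - 10*x + 25)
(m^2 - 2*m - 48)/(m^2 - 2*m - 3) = (-m^2 + 2*m + 48)/(-m^2 + 2*m + 3)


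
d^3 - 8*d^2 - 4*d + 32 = (d - 8)*(d - 2)*(d + 2)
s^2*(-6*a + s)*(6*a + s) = -36*a^2*s^2 + s^4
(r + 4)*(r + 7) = r^2 + 11*r + 28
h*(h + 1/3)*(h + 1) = h^3 + 4*h^2/3 + h/3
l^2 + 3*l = l*(l + 3)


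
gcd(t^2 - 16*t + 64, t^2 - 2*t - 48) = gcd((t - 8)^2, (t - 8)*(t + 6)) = t - 8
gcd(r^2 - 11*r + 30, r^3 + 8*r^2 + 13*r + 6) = 1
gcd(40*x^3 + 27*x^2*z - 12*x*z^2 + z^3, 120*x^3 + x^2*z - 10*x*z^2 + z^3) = 40*x^2 - 13*x*z + z^2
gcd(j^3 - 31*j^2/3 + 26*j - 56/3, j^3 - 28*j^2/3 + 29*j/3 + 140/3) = j - 7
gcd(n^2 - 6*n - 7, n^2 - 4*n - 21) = n - 7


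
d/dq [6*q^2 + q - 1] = 12*q + 1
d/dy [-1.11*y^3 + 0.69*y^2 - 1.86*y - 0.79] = -3.33*y^2 + 1.38*y - 1.86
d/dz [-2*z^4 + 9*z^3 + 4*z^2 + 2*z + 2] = -8*z^3 + 27*z^2 + 8*z + 2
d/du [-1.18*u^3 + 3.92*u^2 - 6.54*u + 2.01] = -3.54*u^2 + 7.84*u - 6.54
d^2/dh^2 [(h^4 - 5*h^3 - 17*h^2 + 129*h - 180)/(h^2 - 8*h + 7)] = 2*(h^6 - 24*h^5 + 213*h^4 - 740*h^3 + 951*h^2 + 876*h - 3869)/(h^6 - 24*h^5 + 213*h^4 - 848*h^3 + 1491*h^2 - 1176*h + 343)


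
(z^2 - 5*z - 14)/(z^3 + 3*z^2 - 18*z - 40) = (z - 7)/(z^2 + z - 20)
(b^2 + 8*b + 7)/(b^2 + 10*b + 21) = (b + 1)/(b + 3)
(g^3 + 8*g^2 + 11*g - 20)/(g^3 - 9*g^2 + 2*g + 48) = (g^3 + 8*g^2 + 11*g - 20)/(g^3 - 9*g^2 + 2*g + 48)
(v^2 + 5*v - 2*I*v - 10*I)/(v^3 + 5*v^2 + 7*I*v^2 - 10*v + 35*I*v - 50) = (v - 2*I)/(v^2 + 7*I*v - 10)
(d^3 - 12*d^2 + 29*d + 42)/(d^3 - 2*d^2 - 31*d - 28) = (d - 6)/(d + 4)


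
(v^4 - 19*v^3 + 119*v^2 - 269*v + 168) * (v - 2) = v^5 - 21*v^4 + 157*v^3 - 507*v^2 + 706*v - 336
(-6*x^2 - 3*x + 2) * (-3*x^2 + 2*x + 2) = 18*x^4 - 3*x^3 - 24*x^2 - 2*x + 4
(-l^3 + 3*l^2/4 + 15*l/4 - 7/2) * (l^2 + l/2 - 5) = -l^5 + l^4/4 + 73*l^3/8 - 43*l^2/8 - 41*l/2 + 35/2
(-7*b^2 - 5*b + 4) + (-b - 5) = -7*b^2 - 6*b - 1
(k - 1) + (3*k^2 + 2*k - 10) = 3*k^2 + 3*k - 11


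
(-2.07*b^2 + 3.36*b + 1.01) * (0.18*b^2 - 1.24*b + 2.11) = -0.3726*b^4 + 3.1716*b^3 - 8.3523*b^2 + 5.8372*b + 2.1311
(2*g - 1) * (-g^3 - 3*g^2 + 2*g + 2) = -2*g^4 - 5*g^3 + 7*g^2 + 2*g - 2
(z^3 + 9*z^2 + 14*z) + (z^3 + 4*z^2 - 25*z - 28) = 2*z^3 + 13*z^2 - 11*z - 28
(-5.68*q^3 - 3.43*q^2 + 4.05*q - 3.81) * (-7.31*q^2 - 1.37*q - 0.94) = 41.5208*q^5 + 32.8549*q^4 - 19.5672*q^3 + 25.5268*q^2 + 1.4127*q + 3.5814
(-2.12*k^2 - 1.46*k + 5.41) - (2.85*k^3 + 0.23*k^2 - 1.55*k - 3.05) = -2.85*k^3 - 2.35*k^2 + 0.0900000000000001*k + 8.46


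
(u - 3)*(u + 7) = u^2 + 4*u - 21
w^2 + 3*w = w*(w + 3)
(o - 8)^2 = o^2 - 16*o + 64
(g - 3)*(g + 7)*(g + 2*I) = g^3 + 4*g^2 + 2*I*g^2 - 21*g + 8*I*g - 42*I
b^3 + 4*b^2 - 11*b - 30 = (b - 3)*(b + 2)*(b + 5)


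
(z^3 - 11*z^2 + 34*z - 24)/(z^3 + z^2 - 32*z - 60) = (z^2 - 5*z + 4)/(z^2 + 7*z + 10)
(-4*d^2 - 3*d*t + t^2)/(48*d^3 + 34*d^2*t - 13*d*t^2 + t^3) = (-4*d + t)/(48*d^2 - 14*d*t + t^2)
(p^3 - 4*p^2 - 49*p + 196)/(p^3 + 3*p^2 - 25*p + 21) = (p^2 - 11*p + 28)/(p^2 - 4*p + 3)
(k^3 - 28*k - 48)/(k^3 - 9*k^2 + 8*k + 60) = (k + 4)/(k - 5)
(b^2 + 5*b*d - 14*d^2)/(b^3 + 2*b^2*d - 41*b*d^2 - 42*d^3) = (b - 2*d)/(b^2 - 5*b*d - 6*d^2)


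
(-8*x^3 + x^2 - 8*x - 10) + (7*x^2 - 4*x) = -8*x^3 + 8*x^2 - 12*x - 10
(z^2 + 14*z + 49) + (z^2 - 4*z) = 2*z^2 + 10*z + 49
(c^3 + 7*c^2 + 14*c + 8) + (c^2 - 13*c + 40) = c^3 + 8*c^2 + c + 48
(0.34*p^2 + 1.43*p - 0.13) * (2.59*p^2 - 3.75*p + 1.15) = 0.8806*p^4 + 2.4287*p^3 - 5.3082*p^2 + 2.132*p - 0.1495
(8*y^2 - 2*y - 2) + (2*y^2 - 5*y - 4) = 10*y^2 - 7*y - 6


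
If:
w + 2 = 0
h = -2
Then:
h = -2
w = -2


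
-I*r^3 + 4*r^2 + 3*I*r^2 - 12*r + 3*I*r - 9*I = (r - 3)*(r + 3*I)*(-I*r + 1)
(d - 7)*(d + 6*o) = d^2 + 6*d*o - 7*d - 42*o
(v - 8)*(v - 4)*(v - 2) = v^3 - 14*v^2 + 56*v - 64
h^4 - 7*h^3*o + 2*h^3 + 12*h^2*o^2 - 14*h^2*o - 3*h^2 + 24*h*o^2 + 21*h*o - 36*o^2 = (h - 1)*(h + 3)*(h - 4*o)*(h - 3*o)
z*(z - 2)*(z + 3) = z^3 + z^2 - 6*z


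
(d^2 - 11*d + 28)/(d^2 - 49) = (d - 4)/(d + 7)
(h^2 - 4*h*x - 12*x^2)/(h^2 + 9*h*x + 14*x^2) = (h - 6*x)/(h + 7*x)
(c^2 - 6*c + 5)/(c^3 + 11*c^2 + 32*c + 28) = (c^2 - 6*c + 5)/(c^3 + 11*c^2 + 32*c + 28)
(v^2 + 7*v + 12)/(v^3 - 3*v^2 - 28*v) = (v + 3)/(v*(v - 7))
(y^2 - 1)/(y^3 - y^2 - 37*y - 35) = (y - 1)/(y^2 - 2*y - 35)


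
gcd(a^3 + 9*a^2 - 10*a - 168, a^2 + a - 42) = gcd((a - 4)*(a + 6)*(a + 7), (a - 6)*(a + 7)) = a + 7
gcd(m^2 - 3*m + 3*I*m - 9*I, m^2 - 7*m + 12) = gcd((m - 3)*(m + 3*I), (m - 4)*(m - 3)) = m - 3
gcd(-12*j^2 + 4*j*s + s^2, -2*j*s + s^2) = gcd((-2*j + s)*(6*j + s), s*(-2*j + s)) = -2*j + s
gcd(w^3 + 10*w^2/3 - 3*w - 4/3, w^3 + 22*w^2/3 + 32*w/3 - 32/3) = w + 4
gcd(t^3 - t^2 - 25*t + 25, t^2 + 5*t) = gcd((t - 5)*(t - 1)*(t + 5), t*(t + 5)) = t + 5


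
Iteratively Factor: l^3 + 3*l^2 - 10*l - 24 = (l - 3)*(l^2 + 6*l + 8) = (l - 3)*(l + 4)*(l + 2)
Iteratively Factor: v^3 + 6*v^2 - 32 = (v + 4)*(v^2 + 2*v - 8) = (v - 2)*(v + 4)*(v + 4)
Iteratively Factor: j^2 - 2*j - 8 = (j + 2)*(j - 4)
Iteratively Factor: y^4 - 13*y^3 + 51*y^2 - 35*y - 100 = (y - 4)*(y^3 - 9*y^2 + 15*y + 25) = (y - 5)*(y - 4)*(y^2 - 4*y - 5) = (y - 5)^2*(y - 4)*(y + 1)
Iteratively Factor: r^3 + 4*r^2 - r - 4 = (r - 1)*(r^2 + 5*r + 4) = (r - 1)*(r + 4)*(r + 1)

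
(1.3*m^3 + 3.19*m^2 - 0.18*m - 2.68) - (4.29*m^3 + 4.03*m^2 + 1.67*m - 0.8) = -2.99*m^3 - 0.84*m^2 - 1.85*m - 1.88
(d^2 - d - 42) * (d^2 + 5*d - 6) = d^4 + 4*d^3 - 53*d^2 - 204*d + 252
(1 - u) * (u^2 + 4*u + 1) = -u^3 - 3*u^2 + 3*u + 1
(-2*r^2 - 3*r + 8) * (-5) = 10*r^2 + 15*r - 40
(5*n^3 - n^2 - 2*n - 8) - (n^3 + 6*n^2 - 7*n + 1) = 4*n^3 - 7*n^2 + 5*n - 9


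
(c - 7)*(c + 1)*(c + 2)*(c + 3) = c^4 - c^3 - 31*c^2 - 71*c - 42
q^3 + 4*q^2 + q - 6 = (q - 1)*(q + 2)*(q + 3)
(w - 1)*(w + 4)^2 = w^3 + 7*w^2 + 8*w - 16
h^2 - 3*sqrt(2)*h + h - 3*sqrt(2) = (h + 1)*(h - 3*sqrt(2))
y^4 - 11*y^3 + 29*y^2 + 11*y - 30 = (y - 6)*(y - 5)*(y - 1)*(y + 1)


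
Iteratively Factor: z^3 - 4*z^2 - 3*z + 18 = (z - 3)*(z^2 - z - 6) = (z - 3)^2*(z + 2)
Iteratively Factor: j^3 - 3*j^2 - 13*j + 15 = (j - 5)*(j^2 + 2*j - 3) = (j - 5)*(j - 1)*(j + 3)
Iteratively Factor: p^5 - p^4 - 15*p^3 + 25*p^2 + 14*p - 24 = (p - 3)*(p^4 + 2*p^3 - 9*p^2 - 2*p + 8) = (p - 3)*(p - 1)*(p^3 + 3*p^2 - 6*p - 8) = (p - 3)*(p - 2)*(p - 1)*(p^2 + 5*p + 4) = (p - 3)*(p - 2)*(p - 1)*(p + 1)*(p + 4)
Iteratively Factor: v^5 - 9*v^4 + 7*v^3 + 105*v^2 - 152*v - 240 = (v + 3)*(v^4 - 12*v^3 + 43*v^2 - 24*v - 80) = (v - 4)*(v + 3)*(v^3 - 8*v^2 + 11*v + 20) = (v - 5)*(v - 4)*(v + 3)*(v^2 - 3*v - 4) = (v - 5)*(v - 4)*(v + 1)*(v + 3)*(v - 4)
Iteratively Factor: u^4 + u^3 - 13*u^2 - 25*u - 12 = (u + 1)*(u^3 - 13*u - 12) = (u - 4)*(u + 1)*(u^2 + 4*u + 3) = (u - 4)*(u + 1)^2*(u + 3)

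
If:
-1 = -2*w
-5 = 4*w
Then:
No Solution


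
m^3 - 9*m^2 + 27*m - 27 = (m - 3)^3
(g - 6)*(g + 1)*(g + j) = g^3 + g^2*j - 5*g^2 - 5*g*j - 6*g - 6*j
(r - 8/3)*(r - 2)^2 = r^3 - 20*r^2/3 + 44*r/3 - 32/3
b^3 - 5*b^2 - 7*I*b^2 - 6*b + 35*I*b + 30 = (b - 5)*(b - 6*I)*(b - I)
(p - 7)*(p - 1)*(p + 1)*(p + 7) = p^4 - 50*p^2 + 49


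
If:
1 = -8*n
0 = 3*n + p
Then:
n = -1/8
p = 3/8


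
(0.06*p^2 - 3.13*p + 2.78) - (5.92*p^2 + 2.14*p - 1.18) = -5.86*p^2 - 5.27*p + 3.96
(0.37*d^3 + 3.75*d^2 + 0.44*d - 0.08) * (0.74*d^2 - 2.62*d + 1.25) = 0.2738*d^5 + 1.8056*d^4 - 9.0369*d^3 + 3.4755*d^2 + 0.7596*d - 0.1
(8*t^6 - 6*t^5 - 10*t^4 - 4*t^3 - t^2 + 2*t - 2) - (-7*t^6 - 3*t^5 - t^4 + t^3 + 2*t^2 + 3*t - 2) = 15*t^6 - 3*t^5 - 9*t^4 - 5*t^3 - 3*t^2 - t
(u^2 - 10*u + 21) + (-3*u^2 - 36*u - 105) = -2*u^2 - 46*u - 84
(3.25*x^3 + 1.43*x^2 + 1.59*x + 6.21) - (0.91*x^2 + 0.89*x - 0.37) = 3.25*x^3 + 0.52*x^2 + 0.7*x + 6.58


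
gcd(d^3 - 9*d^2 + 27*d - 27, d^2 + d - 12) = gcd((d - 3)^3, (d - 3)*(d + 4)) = d - 3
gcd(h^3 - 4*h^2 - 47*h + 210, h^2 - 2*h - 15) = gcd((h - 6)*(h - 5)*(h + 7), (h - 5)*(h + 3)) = h - 5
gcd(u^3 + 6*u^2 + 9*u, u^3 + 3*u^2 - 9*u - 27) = u^2 + 6*u + 9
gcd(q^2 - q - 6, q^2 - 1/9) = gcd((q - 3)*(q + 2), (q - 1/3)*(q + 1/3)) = 1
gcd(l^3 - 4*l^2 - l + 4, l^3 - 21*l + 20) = l^2 - 5*l + 4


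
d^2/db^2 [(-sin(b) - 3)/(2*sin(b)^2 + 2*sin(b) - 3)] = (4*sin(b)^5 + 44*sin(b)^4 + 64*sin(b)^3 + 18*sin(b)^2 - 81*sin(b) - 72)/(2*sin(b) - cos(2*b) - 2)^3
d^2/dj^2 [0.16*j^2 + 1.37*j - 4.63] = 0.320000000000000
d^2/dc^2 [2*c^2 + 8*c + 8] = 4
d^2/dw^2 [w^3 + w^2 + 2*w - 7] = 6*w + 2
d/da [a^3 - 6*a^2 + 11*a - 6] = 3*a^2 - 12*a + 11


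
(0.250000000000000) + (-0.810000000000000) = -0.560000000000000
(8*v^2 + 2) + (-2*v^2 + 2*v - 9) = 6*v^2 + 2*v - 7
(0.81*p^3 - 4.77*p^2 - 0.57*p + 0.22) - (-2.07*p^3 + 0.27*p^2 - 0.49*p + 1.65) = 2.88*p^3 - 5.04*p^2 - 0.08*p - 1.43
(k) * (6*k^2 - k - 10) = 6*k^3 - k^2 - 10*k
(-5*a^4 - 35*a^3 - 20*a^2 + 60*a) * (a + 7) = -5*a^5 - 70*a^4 - 265*a^3 - 80*a^2 + 420*a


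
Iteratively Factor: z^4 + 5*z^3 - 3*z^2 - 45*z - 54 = (z + 3)*(z^3 + 2*z^2 - 9*z - 18) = (z - 3)*(z + 3)*(z^2 + 5*z + 6) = (z - 3)*(z + 2)*(z + 3)*(z + 3)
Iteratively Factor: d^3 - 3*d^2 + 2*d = (d - 2)*(d^2 - d) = (d - 2)*(d - 1)*(d)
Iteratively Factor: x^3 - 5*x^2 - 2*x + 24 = (x - 4)*(x^2 - x - 6) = (x - 4)*(x + 2)*(x - 3)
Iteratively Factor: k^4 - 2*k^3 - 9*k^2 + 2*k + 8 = (k - 1)*(k^3 - k^2 - 10*k - 8) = (k - 1)*(k + 2)*(k^2 - 3*k - 4) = (k - 4)*(k - 1)*(k + 2)*(k + 1)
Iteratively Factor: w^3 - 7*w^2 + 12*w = (w - 4)*(w^2 - 3*w) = w*(w - 4)*(w - 3)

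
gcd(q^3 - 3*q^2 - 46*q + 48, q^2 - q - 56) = q - 8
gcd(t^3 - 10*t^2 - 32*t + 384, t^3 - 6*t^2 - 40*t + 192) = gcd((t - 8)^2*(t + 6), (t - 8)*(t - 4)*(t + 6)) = t^2 - 2*t - 48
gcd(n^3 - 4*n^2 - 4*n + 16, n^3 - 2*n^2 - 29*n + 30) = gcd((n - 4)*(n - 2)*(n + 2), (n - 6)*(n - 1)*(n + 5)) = 1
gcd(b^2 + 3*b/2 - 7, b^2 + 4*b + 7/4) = b + 7/2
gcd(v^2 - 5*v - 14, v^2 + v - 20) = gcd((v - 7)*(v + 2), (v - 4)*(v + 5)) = 1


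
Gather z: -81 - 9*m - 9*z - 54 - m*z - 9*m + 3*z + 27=-18*m + z*(-m - 6) - 108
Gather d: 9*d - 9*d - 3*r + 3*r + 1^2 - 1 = 0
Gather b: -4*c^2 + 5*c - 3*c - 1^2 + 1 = -4*c^2 + 2*c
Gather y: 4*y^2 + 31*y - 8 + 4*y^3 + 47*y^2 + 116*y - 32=4*y^3 + 51*y^2 + 147*y - 40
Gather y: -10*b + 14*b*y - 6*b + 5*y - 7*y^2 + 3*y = -16*b - 7*y^2 + y*(14*b + 8)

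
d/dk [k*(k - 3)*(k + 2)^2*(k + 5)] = 5*k^4 + 24*k^3 - 9*k^2 - 104*k - 60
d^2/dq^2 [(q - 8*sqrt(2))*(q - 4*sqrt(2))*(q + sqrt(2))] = 6*q - 22*sqrt(2)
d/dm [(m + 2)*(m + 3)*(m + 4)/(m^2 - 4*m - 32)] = (m^2 - 16*m - 46)/(m^2 - 16*m + 64)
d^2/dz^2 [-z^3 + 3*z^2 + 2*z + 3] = 6 - 6*z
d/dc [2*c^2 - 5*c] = 4*c - 5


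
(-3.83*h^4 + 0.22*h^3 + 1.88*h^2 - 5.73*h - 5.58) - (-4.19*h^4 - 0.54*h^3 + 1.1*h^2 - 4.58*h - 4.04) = 0.36*h^4 + 0.76*h^3 + 0.78*h^2 - 1.15*h - 1.54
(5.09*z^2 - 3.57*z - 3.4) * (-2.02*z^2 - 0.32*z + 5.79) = -10.2818*z^4 + 5.5826*z^3 + 37.4815*z^2 - 19.5823*z - 19.686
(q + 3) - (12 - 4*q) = 5*q - 9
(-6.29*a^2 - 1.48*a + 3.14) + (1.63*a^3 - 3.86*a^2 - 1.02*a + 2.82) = 1.63*a^3 - 10.15*a^2 - 2.5*a + 5.96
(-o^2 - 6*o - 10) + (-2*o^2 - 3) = -3*o^2 - 6*o - 13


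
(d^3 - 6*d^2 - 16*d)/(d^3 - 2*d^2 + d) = (d^2 - 6*d - 16)/(d^2 - 2*d + 1)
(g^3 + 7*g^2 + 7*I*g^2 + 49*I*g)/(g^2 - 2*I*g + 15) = g*(g^2 + 7*g*(1 + I) + 49*I)/(g^2 - 2*I*g + 15)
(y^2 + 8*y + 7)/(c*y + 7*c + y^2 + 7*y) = (y + 1)/(c + y)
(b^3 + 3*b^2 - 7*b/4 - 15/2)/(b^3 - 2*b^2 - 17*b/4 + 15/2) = (2*b + 5)/(2*b - 5)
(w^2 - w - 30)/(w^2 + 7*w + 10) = (w - 6)/(w + 2)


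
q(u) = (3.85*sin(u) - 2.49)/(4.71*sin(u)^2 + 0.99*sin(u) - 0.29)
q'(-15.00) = 14.64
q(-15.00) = -4.72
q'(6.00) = -160.70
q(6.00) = 17.93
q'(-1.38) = -0.69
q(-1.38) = -1.91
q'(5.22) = -2.69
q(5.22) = -2.40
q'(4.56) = 0.54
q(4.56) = -1.89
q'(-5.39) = 0.48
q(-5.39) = 0.15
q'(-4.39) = -0.10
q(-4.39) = 0.24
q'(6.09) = -39.95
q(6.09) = 10.54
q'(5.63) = -21.66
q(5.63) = -5.70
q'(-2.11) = 3.04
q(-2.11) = -2.49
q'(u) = (-9.42*sin(u)*cos(u) - 0.99*cos(u))*(3.85*sin(u) - 2.49)/(4.71*sin(u)^2 + 0.99*sin(u) - 0.29)^2 + 3.85*cos(u)/(4.71*sin(u)^2 + 0.99*sin(u) - 0.29) = (-18.1335*sin(u)^2 + 23.4558*sin(u) + 1.3486)*cos(u)/(22.1841*sin(u)^4 + 9.3258*sin(u)^3 - 1.7517*sin(u)^2 - 0.5742*sin(u) + 0.0841)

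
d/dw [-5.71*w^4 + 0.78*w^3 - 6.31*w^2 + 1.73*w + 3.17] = -22.84*w^3 + 2.34*w^2 - 12.62*w + 1.73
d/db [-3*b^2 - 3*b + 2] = -6*b - 3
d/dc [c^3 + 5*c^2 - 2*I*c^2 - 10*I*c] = 3*c^2 + c*(10 - 4*I) - 10*I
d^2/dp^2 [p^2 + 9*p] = 2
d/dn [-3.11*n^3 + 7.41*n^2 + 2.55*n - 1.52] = -9.33*n^2 + 14.82*n + 2.55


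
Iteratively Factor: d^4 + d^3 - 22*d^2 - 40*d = (d)*(d^3 + d^2 - 22*d - 40) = d*(d + 2)*(d^2 - d - 20) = d*(d + 2)*(d + 4)*(d - 5)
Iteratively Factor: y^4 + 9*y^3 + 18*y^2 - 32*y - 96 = (y + 3)*(y^3 + 6*y^2 - 32) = (y - 2)*(y + 3)*(y^2 + 8*y + 16) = (y - 2)*(y + 3)*(y + 4)*(y + 4)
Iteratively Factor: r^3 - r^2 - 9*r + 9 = (r - 3)*(r^2 + 2*r - 3) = (r - 3)*(r + 3)*(r - 1)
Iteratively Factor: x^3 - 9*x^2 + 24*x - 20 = (x - 2)*(x^2 - 7*x + 10) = (x - 5)*(x - 2)*(x - 2)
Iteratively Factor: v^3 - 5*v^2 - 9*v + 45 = (v - 5)*(v^2 - 9) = (v - 5)*(v - 3)*(v + 3)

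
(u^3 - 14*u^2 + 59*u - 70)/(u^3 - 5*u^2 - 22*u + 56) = (u - 5)/(u + 4)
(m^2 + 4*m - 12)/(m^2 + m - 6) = (m + 6)/(m + 3)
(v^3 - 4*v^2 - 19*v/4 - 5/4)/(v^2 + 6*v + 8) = (4*v^3 - 16*v^2 - 19*v - 5)/(4*(v^2 + 6*v + 8))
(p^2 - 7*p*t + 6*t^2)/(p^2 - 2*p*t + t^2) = (p - 6*t)/(p - t)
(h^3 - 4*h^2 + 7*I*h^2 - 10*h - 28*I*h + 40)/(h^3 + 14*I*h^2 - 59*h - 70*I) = (h - 4)/(h + 7*I)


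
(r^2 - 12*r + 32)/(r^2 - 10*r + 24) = (r - 8)/(r - 6)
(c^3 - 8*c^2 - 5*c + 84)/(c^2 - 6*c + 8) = (c^2 - 4*c - 21)/(c - 2)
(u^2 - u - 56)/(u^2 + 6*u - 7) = (u - 8)/(u - 1)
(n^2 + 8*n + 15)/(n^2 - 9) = (n + 5)/(n - 3)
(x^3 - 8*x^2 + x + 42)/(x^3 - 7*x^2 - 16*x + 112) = (x^2 - x - 6)/(x^2 - 16)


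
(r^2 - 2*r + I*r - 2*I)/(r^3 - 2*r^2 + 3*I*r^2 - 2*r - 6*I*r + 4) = 1/(r + 2*I)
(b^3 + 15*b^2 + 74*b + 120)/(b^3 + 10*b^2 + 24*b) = (b + 5)/b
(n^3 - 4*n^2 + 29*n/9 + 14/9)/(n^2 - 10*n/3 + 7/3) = (3*n^2 - 5*n - 2)/(3*(n - 1))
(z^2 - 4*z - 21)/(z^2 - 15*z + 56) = (z + 3)/(z - 8)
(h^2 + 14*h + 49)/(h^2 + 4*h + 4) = (h^2 + 14*h + 49)/(h^2 + 4*h + 4)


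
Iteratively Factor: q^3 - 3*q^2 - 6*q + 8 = (q - 4)*(q^2 + q - 2) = (q - 4)*(q + 2)*(q - 1)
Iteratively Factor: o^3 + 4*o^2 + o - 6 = (o + 3)*(o^2 + o - 2) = (o - 1)*(o + 3)*(o + 2)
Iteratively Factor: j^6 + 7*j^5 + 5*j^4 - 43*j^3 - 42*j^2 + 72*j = (j + 4)*(j^5 + 3*j^4 - 7*j^3 - 15*j^2 + 18*j) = (j + 3)*(j + 4)*(j^4 - 7*j^2 + 6*j) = (j - 2)*(j + 3)*(j + 4)*(j^3 + 2*j^2 - 3*j) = (j - 2)*(j + 3)^2*(j + 4)*(j^2 - j) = j*(j - 2)*(j + 3)^2*(j + 4)*(j - 1)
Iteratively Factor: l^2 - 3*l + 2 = (l - 2)*(l - 1)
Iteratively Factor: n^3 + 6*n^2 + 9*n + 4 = (n + 1)*(n^2 + 5*n + 4) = (n + 1)*(n + 4)*(n + 1)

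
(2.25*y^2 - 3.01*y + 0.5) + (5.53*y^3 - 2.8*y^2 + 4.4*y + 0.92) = 5.53*y^3 - 0.55*y^2 + 1.39*y + 1.42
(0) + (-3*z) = -3*z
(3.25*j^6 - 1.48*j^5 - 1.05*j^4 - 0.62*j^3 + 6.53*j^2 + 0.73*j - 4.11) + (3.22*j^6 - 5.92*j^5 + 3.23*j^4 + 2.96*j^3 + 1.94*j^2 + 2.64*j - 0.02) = 6.47*j^6 - 7.4*j^5 + 2.18*j^4 + 2.34*j^3 + 8.47*j^2 + 3.37*j - 4.13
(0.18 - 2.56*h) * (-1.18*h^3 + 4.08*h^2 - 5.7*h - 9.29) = 3.0208*h^4 - 10.6572*h^3 + 15.3264*h^2 + 22.7564*h - 1.6722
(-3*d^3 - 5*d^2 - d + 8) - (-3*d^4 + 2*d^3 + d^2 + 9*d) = 3*d^4 - 5*d^3 - 6*d^2 - 10*d + 8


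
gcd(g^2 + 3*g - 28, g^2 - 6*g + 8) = g - 4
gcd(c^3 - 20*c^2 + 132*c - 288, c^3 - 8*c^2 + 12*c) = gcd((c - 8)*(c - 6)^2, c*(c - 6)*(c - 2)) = c - 6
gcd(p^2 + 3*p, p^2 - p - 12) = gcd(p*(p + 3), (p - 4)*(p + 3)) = p + 3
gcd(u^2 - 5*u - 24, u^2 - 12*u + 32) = u - 8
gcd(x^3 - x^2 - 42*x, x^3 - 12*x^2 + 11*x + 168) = x - 7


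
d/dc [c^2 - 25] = 2*c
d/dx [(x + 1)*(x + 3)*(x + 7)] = 3*x^2 + 22*x + 31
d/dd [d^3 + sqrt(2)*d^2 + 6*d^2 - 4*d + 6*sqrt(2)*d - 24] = 3*d^2 + 2*sqrt(2)*d + 12*d - 4 + 6*sqrt(2)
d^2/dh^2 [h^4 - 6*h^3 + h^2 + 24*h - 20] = 12*h^2 - 36*h + 2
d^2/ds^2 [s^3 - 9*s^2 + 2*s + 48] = 6*s - 18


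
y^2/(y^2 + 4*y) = y/(y + 4)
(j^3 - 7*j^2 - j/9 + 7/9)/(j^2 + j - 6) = (j^3 - 7*j^2 - j/9 + 7/9)/(j^2 + j - 6)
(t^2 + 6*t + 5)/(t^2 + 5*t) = (t + 1)/t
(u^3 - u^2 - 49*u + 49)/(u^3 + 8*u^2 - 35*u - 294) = (u^2 - 8*u + 7)/(u^2 + u - 42)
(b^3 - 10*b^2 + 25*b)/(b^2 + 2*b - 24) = b*(b^2 - 10*b + 25)/(b^2 + 2*b - 24)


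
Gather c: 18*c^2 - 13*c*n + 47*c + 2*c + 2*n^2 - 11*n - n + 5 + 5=18*c^2 + c*(49 - 13*n) + 2*n^2 - 12*n + 10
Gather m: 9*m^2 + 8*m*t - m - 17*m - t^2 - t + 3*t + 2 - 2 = 9*m^2 + m*(8*t - 18) - t^2 + 2*t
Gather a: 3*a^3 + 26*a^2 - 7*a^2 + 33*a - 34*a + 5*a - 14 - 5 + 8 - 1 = 3*a^3 + 19*a^2 + 4*a - 12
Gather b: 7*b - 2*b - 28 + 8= 5*b - 20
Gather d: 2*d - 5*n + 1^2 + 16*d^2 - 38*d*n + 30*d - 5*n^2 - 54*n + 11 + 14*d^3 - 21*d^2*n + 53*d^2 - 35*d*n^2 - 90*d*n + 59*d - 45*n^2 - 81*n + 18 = 14*d^3 + d^2*(69 - 21*n) + d*(-35*n^2 - 128*n + 91) - 50*n^2 - 140*n + 30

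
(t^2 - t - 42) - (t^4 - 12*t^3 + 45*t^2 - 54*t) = -t^4 + 12*t^3 - 44*t^2 + 53*t - 42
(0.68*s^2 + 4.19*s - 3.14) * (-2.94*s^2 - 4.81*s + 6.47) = -1.9992*s^4 - 15.5894*s^3 - 6.5227*s^2 + 42.2127*s - 20.3158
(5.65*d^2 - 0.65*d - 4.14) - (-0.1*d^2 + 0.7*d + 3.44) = 5.75*d^2 - 1.35*d - 7.58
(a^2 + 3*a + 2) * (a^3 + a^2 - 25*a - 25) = a^5 + 4*a^4 - 20*a^3 - 98*a^2 - 125*a - 50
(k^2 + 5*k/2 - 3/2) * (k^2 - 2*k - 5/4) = k^4 + k^3/2 - 31*k^2/4 - k/8 + 15/8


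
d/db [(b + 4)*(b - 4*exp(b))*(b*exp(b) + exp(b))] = (b^3 - 8*b^2*exp(b) + 8*b^2 - 48*b*exp(b) + 14*b - 52*exp(b) + 4)*exp(b)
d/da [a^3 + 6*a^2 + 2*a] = 3*a^2 + 12*a + 2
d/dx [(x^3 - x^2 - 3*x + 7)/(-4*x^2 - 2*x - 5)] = (-4*x^4 - 4*x^3 - 25*x^2 + 66*x + 29)/(16*x^4 + 16*x^3 + 44*x^2 + 20*x + 25)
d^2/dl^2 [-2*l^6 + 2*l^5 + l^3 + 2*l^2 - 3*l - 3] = -60*l^4 + 40*l^3 + 6*l + 4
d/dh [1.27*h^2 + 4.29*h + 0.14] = 2.54*h + 4.29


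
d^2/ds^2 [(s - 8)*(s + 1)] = 2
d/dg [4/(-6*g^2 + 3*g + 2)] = 12*(4*g - 1)/(-6*g^2 + 3*g + 2)^2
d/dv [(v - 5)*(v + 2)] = 2*v - 3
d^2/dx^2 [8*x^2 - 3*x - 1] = 16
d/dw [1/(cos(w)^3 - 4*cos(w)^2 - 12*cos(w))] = (3*sin(w) - 12*sin(w)/cos(w)^2 - 8*tan(w))/(sin(w)^2 + 4*cos(w) + 11)^2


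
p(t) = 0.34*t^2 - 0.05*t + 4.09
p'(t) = 0.68*t - 0.05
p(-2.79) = 6.88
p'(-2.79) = -1.95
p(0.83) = 4.28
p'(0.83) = 0.51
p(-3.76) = 9.08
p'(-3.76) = -2.61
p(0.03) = 4.09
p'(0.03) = -0.03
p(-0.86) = 4.38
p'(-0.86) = -0.63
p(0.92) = 4.33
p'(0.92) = 0.58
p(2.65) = 6.35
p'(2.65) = 1.75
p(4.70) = 11.37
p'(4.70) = 3.15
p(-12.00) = 53.65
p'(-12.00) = -8.21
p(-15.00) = 81.34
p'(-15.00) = -10.25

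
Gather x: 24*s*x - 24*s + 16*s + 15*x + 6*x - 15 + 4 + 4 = -8*s + x*(24*s + 21) - 7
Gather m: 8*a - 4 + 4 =8*a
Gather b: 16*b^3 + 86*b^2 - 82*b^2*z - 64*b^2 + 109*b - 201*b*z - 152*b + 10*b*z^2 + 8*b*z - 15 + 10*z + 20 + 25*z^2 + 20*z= 16*b^3 + b^2*(22 - 82*z) + b*(10*z^2 - 193*z - 43) + 25*z^2 + 30*z + 5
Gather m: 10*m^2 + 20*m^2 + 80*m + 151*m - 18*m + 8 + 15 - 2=30*m^2 + 213*m + 21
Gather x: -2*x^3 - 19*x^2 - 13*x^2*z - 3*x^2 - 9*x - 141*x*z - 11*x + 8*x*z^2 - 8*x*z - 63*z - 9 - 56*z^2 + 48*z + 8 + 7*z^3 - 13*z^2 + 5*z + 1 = -2*x^3 + x^2*(-13*z - 22) + x*(8*z^2 - 149*z - 20) + 7*z^3 - 69*z^2 - 10*z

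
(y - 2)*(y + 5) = y^2 + 3*y - 10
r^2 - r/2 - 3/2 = (r - 3/2)*(r + 1)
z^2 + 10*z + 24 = (z + 4)*(z + 6)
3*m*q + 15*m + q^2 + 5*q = (3*m + q)*(q + 5)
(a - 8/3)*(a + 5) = a^2 + 7*a/3 - 40/3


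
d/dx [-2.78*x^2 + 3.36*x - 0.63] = 3.36 - 5.56*x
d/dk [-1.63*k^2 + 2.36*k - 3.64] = 2.36 - 3.26*k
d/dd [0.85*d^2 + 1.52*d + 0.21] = 1.7*d + 1.52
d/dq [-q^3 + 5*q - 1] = 5 - 3*q^2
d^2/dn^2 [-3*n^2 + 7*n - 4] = -6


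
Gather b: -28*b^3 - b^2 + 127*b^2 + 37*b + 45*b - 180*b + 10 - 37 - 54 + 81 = -28*b^3 + 126*b^2 - 98*b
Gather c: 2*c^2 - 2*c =2*c^2 - 2*c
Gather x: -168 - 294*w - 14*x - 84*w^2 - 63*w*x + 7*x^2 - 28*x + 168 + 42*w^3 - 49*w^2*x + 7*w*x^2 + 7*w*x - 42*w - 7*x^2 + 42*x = 42*w^3 - 84*w^2 + 7*w*x^2 - 336*w + x*(-49*w^2 - 56*w)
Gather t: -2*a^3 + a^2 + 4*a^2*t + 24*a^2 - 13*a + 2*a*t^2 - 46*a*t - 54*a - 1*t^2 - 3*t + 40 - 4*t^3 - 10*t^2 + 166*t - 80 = -2*a^3 + 25*a^2 - 67*a - 4*t^3 + t^2*(2*a - 11) + t*(4*a^2 - 46*a + 163) - 40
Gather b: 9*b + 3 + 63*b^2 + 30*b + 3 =63*b^2 + 39*b + 6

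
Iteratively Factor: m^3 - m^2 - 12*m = (m)*(m^2 - m - 12) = m*(m + 3)*(m - 4)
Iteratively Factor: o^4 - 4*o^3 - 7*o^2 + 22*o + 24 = (o + 1)*(o^3 - 5*o^2 - 2*o + 24) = (o - 3)*(o + 1)*(o^2 - 2*o - 8) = (o - 4)*(o - 3)*(o + 1)*(o + 2)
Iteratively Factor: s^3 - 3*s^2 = (s - 3)*(s^2) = s*(s - 3)*(s)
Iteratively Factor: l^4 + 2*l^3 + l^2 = (l + 1)*(l^3 + l^2) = l*(l + 1)*(l^2 + l) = l^2*(l + 1)*(l + 1)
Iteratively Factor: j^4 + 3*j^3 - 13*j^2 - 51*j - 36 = (j + 3)*(j^3 - 13*j - 12) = (j + 3)^2*(j^2 - 3*j - 4) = (j - 4)*(j + 3)^2*(j + 1)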